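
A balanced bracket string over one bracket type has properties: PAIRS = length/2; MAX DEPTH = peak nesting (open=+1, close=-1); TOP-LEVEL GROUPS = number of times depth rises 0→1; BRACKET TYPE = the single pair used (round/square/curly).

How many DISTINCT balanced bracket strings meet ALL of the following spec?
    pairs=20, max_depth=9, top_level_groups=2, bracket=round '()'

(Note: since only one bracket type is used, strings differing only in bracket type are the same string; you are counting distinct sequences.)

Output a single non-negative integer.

Answer: 161295241

Derivation:
Spec: pairs=20 depth=9 groups=2
Count(depth <= 9) = 1652297087
Count(depth <= 8) = 1491001846
Count(depth == 9) = 1652297087 - 1491001846 = 161295241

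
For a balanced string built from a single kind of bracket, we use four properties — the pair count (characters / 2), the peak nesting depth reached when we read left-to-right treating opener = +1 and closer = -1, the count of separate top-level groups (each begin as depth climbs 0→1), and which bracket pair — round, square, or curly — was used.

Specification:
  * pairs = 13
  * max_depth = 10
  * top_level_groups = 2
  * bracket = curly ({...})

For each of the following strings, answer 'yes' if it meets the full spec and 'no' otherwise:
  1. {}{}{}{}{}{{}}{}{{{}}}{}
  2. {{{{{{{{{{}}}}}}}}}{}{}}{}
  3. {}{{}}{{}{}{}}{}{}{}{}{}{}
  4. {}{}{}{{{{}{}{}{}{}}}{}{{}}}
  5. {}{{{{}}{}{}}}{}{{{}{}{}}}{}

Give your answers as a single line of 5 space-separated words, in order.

String 1 '{}{}{}{}{}{{}}{}{{{}}}{}': depth seq [1 0 1 0 1 0 1 0 1 0 1 2 1 0 1 0 1 2 3 2 1 0 1 0]
  -> pairs=12 depth=3 groups=9 -> no
String 2 '{{{{{{{{{{}}}}}}}}}{}{}}{}': depth seq [1 2 3 4 5 6 7 8 9 10 9 8 7 6 5 4 3 2 1 2 1 2 1 0 1 0]
  -> pairs=13 depth=10 groups=2 -> yes
String 3 '{}{{}}{{}{}{}}{}{}{}{}{}{}': depth seq [1 0 1 2 1 0 1 2 1 2 1 2 1 0 1 0 1 0 1 0 1 0 1 0 1 0]
  -> pairs=13 depth=2 groups=9 -> no
String 4 '{}{}{}{{{{}{}{}{}{}}}{}{{}}}': depth seq [1 0 1 0 1 0 1 2 3 4 3 4 3 4 3 4 3 4 3 2 1 2 1 2 3 2 1 0]
  -> pairs=14 depth=4 groups=4 -> no
String 5 '{}{{{{}}{}{}}}{}{{{}{}{}}}{}': depth seq [1 0 1 2 3 4 3 2 3 2 3 2 1 0 1 0 1 2 3 2 3 2 3 2 1 0 1 0]
  -> pairs=14 depth=4 groups=5 -> no

Answer: no yes no no no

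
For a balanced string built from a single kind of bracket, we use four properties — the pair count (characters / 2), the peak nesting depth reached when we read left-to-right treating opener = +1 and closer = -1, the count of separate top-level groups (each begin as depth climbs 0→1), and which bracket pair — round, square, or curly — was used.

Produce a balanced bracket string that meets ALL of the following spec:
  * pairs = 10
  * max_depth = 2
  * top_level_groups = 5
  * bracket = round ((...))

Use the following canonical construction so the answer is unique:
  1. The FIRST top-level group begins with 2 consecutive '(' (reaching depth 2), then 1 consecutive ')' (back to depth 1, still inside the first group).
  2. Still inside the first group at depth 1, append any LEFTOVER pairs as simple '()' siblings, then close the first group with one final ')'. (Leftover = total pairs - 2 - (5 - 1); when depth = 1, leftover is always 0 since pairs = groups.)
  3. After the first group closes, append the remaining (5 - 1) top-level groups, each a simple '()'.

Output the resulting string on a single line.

Spec: pairs=10 depth=2 groups=5
Leftover pairs = 10 - 2 - (5-1) = 4
First group: deep chain of depth 2 + 4 sibling pairs
Remaining 4 groups: simple '()' each

Answer: (()()()()())()()()()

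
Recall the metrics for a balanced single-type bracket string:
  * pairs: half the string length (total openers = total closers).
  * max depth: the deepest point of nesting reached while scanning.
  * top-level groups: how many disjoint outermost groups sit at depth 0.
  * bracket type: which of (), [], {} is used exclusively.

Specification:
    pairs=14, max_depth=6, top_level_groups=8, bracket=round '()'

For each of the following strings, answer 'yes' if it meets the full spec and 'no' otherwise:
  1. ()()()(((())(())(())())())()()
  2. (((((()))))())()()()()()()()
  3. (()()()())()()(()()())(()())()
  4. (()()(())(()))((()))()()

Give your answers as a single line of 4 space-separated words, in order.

String 1 '()()()(((())(())(())())())()()': depth seq [1 0 1 0 1 0 1 2 3 4 3 2 3 4 3 2 3 4 3 2 3 2 1 2 1 0 1 0 1 0]
  -> pairs=15 depth=4 groups=6 -> no
String 2 '(((((()))))())()()()()()()()': depth seq [1 2 3 4 5 6 5 4 3 2 1 2 1 0 1 0 1 0 1 0 1 0 1 0 1 0 1 0]
  -> pairs=14 depth=6 groups=8 -> yes
String 3 '(()()()())()()(()()())(()())()': depth seq [1 2 1 2 1 2 1 2 1 0 1 0 1 0 1 2 1 2 1 2 1 0 1 2 1 2 1 0 1 0]
  -> pairs=15 depth=2 groups=6 -> no
String 4 '(()()(())(()))((()))()()': depth seq [1 2 1 2 1 2 3 2 1 2 3 2 1 0 1 2 3 2 1 0 1 0 1 0]
  -> pairs=12 depth=3 groups=4 -> no

Answer: no yes no no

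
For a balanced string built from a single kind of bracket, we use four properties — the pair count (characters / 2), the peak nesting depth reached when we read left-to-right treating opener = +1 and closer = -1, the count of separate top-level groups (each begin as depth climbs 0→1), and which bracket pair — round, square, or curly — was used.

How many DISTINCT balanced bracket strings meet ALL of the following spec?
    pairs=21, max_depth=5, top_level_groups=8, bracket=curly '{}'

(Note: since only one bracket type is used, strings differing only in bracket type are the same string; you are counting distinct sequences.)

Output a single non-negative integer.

Spec: pairs=21 depth=5 groups=8
Count(depth <= 5) = 166875552
Count(depth <= 4) = 101188224
Count(depth == 5) = 166875552 - 101188224 = 65687328

Answer: 65687328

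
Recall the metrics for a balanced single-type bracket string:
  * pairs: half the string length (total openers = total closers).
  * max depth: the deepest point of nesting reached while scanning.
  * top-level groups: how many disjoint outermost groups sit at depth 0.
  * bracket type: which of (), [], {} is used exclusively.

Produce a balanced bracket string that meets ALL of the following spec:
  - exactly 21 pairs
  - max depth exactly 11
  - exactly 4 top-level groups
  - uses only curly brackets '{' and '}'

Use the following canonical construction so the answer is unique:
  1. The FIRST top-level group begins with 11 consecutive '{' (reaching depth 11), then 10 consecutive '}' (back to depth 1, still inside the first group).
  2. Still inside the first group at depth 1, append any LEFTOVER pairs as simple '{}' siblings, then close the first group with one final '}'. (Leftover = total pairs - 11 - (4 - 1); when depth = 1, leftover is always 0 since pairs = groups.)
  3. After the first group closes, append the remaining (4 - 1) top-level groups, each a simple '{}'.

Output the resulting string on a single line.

Answer: {{{{{{{{{{{}}}}}}}}}}{}{}{}{}{}{}{}}{}{}{}

Derivation:
Spec: pairs=21 depth=11 groups=4
Leftover pairs = 21 - 11 - (4-1) = 7
First group: deep chain of depth 11 + 7 sibling pairs
Remaining 3 groups: simple '{}' each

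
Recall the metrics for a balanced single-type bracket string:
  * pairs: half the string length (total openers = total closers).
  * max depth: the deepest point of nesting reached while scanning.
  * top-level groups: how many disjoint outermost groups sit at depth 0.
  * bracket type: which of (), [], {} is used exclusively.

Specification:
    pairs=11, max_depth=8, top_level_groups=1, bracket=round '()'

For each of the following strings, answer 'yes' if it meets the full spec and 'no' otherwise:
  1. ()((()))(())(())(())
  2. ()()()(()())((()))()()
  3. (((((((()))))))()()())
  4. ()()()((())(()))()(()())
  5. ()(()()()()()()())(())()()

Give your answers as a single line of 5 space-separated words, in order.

String 1 '()((()))(())(())(())': depth seq [1 0 1 2 3 2 1 0 1 2 1 0 1 2 1 0 1 2 1 0]
  -> pairs=10 depth=3 groups=5 -> no
String 2 '()()()(()())((()))()()': depth seq [1 0 1 0 1 0 1 2 1 2 1 0 1 2 3 2 1 0 1 0 1 0]
  -> pairs=11 depth=3 groups=7 -> no
String 3 '(((((((()))))))()()())': depth seq [1 2 3 4 5 6 7 8 7 6 5 4 3 2 1 2 1 2 1 2 1 0]
  -> pairs=11 depth=8 groups=1 -> yes
String 4 '()()()((())(()))()(()())': depth seq [1 0 1 0 1 0 1 2 3 2 1 2 3 2 1 0 1 0 1 2 1 2 1 0]
  -> pairs=12 depth=3 groups=6 -> no
String 5 '()(()()()()()()())(())()()': depth seq [1 0 1 2 1 2 1 2 1 2 1 2 1 2 1 2 1 0 1 2 1 0 1 0 1 0]
  -> pairs=13 depth=2 groups=5 -> no

Answer: no no yes no no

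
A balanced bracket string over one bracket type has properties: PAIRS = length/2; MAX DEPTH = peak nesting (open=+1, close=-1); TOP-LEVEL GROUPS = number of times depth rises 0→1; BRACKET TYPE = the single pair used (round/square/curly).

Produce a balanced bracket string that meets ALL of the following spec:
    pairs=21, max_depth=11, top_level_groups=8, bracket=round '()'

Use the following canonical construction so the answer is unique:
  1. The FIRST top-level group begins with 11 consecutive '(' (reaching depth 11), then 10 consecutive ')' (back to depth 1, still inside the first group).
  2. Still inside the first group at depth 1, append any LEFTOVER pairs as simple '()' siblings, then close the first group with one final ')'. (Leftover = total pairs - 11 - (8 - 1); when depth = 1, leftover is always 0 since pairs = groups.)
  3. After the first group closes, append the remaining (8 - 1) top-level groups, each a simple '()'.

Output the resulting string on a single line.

Answer: ((((((((((())))))))))()()())()()()()()()()

Derivation:
Spec: pairs=21 depth=11 groups=8
Leftover pairs = 21 - 11 - (8-1) = 3
First group: deep chain of depth 11 + 3 sibling pairs
Remaining 7 groups: simple '()' each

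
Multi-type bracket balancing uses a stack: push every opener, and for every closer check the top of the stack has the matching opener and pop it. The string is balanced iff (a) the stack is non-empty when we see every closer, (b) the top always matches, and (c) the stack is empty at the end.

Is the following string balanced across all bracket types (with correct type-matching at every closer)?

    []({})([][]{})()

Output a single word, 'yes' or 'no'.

Answer: yes

Derivation:
pos 0: push '['; stack = [
pos 1: ']' matches '['; pop; stack = (empty)
pos 2: push '('; stack = (
pos 3: push '{'; stack = ({
pos 4: '}' matches '{'; pop; stack = (
pos 5: ')' matches '('; pop; stack = (empty)
pos 6: push '('; stack = (
pos 7: push '['; stack = ([
pos 8: ']' matches '['; pop; stack = (
pos 9: push '['; stack = ([
pos 10: ']' matches '['; pop; stack = (
pos 11: push '{'; stack = ({
pos 12: '}' matches '{'; pop; stack = (
pos 13: ')' matches '('; pop; stack = (empty)
pos 14: push '('; stack = (
pos 15: ')' matches '('; pop; stack = (empty)
end: stack empty → VALID
Verdict: properly nested → yes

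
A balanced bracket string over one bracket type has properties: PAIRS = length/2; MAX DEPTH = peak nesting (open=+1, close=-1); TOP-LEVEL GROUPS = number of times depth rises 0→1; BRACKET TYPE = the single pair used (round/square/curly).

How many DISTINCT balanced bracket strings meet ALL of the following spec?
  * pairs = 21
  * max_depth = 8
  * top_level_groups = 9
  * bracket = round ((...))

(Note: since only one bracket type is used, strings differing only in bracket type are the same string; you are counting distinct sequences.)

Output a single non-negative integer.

Answer: 970920

Derivation:
Spec: pairs=21 depth=8 groups=9
Count(depth <= 8) = 96529536
Count(depth <= 7) = 95558616
Count(depth == 8) = 96529536 - 95558616 = 970920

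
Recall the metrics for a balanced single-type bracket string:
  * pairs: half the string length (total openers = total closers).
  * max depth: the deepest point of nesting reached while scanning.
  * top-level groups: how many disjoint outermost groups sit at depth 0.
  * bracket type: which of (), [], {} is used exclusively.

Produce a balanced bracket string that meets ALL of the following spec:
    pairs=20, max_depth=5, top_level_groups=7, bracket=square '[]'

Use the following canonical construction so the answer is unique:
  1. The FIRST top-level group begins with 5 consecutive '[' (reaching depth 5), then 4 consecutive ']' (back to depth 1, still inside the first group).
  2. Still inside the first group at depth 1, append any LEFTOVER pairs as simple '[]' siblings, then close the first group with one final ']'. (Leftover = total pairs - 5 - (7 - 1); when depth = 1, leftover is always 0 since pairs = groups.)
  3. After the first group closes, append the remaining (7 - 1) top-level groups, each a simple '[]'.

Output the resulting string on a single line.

Spec: pairs=20 depth=5 groups=7
Leftover pairs = 20 - 5 - (7-1) = 9
First group: deep chain of depth 5 + 9 sibling pairs
Remaining 6 groups: simple '[]' each

Answer: [[[[[]]]][][][][][][][][][]][][][][][][]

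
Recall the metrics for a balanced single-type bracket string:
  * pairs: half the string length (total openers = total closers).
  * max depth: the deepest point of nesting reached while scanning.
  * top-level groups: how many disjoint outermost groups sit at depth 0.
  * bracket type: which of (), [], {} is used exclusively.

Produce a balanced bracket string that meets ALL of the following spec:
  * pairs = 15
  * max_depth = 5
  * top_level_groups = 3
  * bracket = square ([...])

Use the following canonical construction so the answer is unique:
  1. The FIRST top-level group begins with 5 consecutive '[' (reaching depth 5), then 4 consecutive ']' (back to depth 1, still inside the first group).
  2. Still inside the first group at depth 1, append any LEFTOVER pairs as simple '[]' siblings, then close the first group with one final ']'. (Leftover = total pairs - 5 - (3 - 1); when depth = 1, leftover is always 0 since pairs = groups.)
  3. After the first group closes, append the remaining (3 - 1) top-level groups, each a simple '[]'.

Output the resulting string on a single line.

Answer: [[[[[]]]][][][][][][][][]][][]

Derivation:
Spec: pairs=15 depth=5 groups=3
Leftover pairs = 15 - 5 - (3-1) = 8
First group: deep chain of depth 5 + 8 sibling pairs
Remaining 2 groups: simple '[]' each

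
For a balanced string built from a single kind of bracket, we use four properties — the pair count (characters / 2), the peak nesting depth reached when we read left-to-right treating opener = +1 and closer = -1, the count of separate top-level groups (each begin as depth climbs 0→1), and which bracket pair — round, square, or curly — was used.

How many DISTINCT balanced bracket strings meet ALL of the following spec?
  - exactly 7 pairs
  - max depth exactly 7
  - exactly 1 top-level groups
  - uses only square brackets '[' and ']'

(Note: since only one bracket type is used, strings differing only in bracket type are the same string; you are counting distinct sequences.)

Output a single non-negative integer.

Answer: 1

Derivation:
Spec: pairs=7 depth=7 groups=1
Count(depth <= 7) = 132
Count(depth <= 6) = 131
Count(depth == 7) = 132 - 131 = 1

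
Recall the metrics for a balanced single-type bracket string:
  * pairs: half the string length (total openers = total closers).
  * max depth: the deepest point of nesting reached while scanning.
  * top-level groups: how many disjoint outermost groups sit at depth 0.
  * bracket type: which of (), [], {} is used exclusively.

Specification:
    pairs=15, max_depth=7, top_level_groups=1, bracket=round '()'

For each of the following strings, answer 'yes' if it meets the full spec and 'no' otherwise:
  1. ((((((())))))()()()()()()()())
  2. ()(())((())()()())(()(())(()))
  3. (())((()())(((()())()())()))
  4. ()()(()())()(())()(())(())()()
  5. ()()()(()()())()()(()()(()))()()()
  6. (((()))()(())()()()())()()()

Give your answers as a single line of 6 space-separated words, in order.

String 1 '((((((())))))()()()()()()()())': depth seq [1 2 3 4 5 6 7 6 5 4 3 2 1 2 1 2 1 2 1 2 1 2 1 2 1 2 1 2 1 0]
  -> pairs=15 depth=7 groups=1 -> yes
String 2 '()(())((())()()())(()(())(()))': depth seq [1 0 1 2 1 0 1 2 3 2 1 2 1 2 1 2 1 0 1 2 1 2 3 2 1 2 3 2 1 0]
  -> pairs=15 depth=3 groups=4 -> no
String 3 '(())((()())(((()())()())()))': depth seq [1 2 1 0 1 2 3 2 3 2 1 2 3 4 5 4 5 4 3 4 3 4 3 2 3 2 1 0]
  -> pairs=14 depth=5 groups=2 -> no
String 4 '()()(()())()(())()(())(())()()': depth seq [1 0 1 0 1 2 1 2 1 0 1 0 1 2 1 0 1 0 1 2 1 0 1 2 1 0 1 0 1 0]
  -> pairs=15 depth=2 groups=10 -> no
String 5 '()()()(()()())()()(()()(()))()()()': depth seq [1 0 1 0 1 0 1 2 1 2 1 2 1 0 1 0 1 0 1 2 1 2 1 2 3 2 1 0 1 0 1 0 1 0]
  -> pairs=17 depth=3 groups=10 -> no
String 6 '(((()))()(())()()()())()()()': depth seq [1 2 3 4 3 2 1 2 1 2 3 2 1 2 1 2 1 2 1 2 1 0 1 0 1 0 1 0]
  -> pairs=14 depth=4 groups=4 -> no

Answer: yes no no no no no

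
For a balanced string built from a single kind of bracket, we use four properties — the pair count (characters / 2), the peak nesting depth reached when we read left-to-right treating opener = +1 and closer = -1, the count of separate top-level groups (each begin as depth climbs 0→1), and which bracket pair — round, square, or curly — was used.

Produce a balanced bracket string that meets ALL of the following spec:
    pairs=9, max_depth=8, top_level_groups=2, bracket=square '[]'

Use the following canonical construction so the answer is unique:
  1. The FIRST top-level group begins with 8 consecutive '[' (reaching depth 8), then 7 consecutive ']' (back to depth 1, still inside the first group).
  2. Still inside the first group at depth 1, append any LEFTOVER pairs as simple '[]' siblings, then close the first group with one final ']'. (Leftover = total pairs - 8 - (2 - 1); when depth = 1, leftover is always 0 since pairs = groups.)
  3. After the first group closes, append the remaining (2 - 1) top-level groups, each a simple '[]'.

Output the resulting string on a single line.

Spec: pairs=9 depth=8 groups=2
Leftover pairs = 9 - 8 - (2-1) = 0
First group: deep chain of depth 8 + 0 sibling pairs
Remaining 1 groups: simple '[]' each

Answer: [[[[[[[[]]]]]]]][]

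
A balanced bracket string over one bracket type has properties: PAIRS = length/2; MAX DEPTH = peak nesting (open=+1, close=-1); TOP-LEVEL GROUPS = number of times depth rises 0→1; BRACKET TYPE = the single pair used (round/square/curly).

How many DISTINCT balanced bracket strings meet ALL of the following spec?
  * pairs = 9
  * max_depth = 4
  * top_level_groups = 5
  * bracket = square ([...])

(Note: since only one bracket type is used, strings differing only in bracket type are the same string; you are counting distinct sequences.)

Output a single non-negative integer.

Answer: 45

Derivation:
Spec: pairs=9 depth=4 groups=5
Count(depth <= 4) = 270
Count(depth <= 3) = 225
Count(depth == 4) = 270 - 225 = 45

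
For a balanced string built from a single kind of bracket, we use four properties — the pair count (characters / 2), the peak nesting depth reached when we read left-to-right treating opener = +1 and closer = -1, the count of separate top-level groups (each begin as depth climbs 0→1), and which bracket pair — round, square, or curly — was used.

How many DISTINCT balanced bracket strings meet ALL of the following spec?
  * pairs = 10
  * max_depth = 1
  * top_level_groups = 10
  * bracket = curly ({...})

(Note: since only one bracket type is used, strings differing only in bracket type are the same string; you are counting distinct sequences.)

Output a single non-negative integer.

Answer: 1

Derivation:
Spec: pairs=10 depth=1 groups=10
Count(depth <= 1) = 1
Count(depth <= 0) = 0
Count(depth == 1) = 1 - 0 = 1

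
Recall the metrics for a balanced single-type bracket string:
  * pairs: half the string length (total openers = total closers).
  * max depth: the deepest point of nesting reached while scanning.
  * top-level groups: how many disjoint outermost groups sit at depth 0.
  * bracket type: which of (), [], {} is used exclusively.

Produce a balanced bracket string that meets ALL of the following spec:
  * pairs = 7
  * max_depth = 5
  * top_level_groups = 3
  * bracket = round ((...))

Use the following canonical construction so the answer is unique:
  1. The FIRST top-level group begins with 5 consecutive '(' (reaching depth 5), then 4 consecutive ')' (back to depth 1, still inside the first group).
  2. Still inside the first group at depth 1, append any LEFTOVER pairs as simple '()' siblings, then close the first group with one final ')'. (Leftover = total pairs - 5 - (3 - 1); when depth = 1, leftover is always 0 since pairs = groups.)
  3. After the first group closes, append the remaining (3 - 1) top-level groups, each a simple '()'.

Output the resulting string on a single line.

Spec: pairs=7 depth=5 groups=3
Leftover pairs = 7 - 5 - (3-1) = 0
First group: deep chain of depth 5 + 0 sibling pairs
Remaining 2 groups: simple '()' each

Answer: ((((()))))()()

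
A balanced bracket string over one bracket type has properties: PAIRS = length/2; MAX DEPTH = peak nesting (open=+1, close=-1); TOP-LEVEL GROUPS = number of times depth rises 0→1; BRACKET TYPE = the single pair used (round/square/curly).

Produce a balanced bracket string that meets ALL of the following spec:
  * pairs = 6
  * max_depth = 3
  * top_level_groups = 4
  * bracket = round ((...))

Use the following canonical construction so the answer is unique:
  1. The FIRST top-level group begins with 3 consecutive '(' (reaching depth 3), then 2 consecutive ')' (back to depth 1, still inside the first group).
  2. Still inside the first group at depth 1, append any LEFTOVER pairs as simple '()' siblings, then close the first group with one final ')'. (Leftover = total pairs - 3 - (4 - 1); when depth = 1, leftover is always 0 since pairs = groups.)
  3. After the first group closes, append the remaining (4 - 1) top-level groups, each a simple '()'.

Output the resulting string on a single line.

Answer: ((()))()()()

Derivation:
Spec: pairs=6 depth=3 groups=4
Leftover pairs = 6 - 3 - (4-1) = 0
First group: deep chain of depth 3 + 0 sibling pairs
Remaining 3 groups: simple '()' each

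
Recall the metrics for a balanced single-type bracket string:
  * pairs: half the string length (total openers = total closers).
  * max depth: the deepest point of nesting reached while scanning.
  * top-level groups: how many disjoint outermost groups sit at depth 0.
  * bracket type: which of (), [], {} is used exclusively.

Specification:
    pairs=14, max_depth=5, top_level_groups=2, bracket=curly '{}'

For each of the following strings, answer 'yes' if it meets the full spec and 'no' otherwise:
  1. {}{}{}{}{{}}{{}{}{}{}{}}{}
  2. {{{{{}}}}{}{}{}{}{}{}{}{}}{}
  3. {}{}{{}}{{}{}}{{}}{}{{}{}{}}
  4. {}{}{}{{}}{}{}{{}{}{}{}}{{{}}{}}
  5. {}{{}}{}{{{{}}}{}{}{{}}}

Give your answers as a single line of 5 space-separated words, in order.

Answer: no yes no no no

Derivation:
String 1 '{}{}{}{}{{}}{{}{}{}{}{}}{}': depth seq [1 0 1 0 1 0 1 0 1 2 1 0 1 2 1 2 1 2 1 2 1 2 1 0 1 0]
  -> pairs=13 depth=2 groups=7 -> no
String 2 '{{{{{}}}}{}{}{}{}{}{}{}{}}{}': depth seq [1 2 3 4 5 4 3 2 1 2 1 2 1 2 1 2 1 2 1 2 1 2 1 2 1 0 1 0]
  -> pairs=14 depth=5 groups=2 -> yes
String 3 '{}{}{{}}{{}{}}{{}}{}{{}{}{}}': depth seq [1 0 1 0 1 2 1 0 1 2 1 2 1 0 1 2 1 0 1 0 1 2 1 2 1 2 1 0]
  -> pairs=14 depth=2 groups=7 -> no
String 4 '{}{}{}{{}}{}{}{{}{}{}{}}{{{}}{}}': depth seq [1 0 1 0 1 0 1 2 1 0 1 0 1 0 1 2 1 2 1 2 1 2 1 0 1 2 3 2 1 2 1 0]
  -> pairs=16 depth=3 groups=8 -> no
String 5 '{}{{}}{}{{{{}}}{}{}{{}}}': depth seq [1 0 1 2 1 0 1 0 1 2 3 4 3 2 1 2 1 2 1 2 3 2 1 0]
  -> pairs=12 depth=4 groups=4 -> no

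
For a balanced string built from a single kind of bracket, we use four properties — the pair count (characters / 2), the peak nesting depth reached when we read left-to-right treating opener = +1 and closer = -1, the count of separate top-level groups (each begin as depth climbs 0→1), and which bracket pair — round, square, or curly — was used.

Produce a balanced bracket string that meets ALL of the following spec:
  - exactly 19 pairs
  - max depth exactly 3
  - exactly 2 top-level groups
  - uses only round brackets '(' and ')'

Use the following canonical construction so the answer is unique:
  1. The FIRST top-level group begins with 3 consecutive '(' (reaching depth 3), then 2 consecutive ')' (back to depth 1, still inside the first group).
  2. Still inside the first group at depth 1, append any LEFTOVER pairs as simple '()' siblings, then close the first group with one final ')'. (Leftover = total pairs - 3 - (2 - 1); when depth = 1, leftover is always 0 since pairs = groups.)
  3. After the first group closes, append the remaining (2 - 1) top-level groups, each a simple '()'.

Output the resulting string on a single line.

Answer: ((())()()()()()()()()()()()()()()())()

Derivation:
Spec: pairs=19 depth=3 groups=2
Leftover pairs = 19 - 3 - (2-1) = 15
First group: deep chain of depth 3 + 15 sibling pairs
Remaining 1 groups: simple '()' each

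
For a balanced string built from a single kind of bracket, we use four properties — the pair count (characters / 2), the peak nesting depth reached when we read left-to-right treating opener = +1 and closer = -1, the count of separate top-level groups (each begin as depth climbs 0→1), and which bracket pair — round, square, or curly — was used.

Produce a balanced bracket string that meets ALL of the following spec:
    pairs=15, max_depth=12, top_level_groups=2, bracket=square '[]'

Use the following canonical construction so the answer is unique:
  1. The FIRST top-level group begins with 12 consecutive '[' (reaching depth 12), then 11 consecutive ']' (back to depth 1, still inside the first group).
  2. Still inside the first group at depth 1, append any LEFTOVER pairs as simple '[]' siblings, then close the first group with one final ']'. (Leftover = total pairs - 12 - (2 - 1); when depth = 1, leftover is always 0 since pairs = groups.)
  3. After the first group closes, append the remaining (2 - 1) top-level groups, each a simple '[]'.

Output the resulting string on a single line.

Spec: pairs=15 depth=12 groups=2
Leftover pairs = 15 - 12 - (2-1) = 2
First group: deep chain of depth 12 + 2 sibling pairs
Remaining 1 groups: simple '[]' each

Answer: [[[[[[[[[[[[]]]]]]]]]]][][]][]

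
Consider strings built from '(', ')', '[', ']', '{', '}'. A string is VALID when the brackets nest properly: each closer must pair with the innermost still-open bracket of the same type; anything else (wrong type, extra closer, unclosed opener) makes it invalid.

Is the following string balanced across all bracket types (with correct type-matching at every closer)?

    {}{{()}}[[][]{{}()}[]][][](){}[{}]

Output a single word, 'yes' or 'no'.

pos 0: push '{'; stack = {
pos 1: '}' matches '{'; pop; stack = (empty)
pos 2: push '{'; stack = {
pos 3: push '{'; stack = {{
pos 4: push '('; stack = {{(
pos 5: ')' matches '('; pop; stack = {{
pos 6: '}' matches '{'; pop; stack = {
pos 7: '}' matches '{'; pop; stack = (empty)
pos 8: push '['; stack = [
pos 9: push '['; stack = [[
pos 10: ']' matches '['; pop; stack = [
pos 11: push '['; stack = [[
pos 12: ']' matches '['; pop; stack = [
pos 13: push '{'; stack = [{
pos 14: push '{'; stack = [{{
pos 15: '}' matches '{'; pop; stack = [{
pos 16: push '('; stack = [{(
pos 17: ')' matches '('; pop; stack = [{
pos 18: '}' matches '{'; pop; stack = [
pos 19: push '['; stack = [[
pos 20: ']' matches '['; pop; stack = [
pos 21: ']' matches '['; pop; stack = (empty)
pos 22: push '['; stack = [
pos 23: ']' matches '['; pop; stack = (empty)
pos 24: push '['; stack = [
pos 25: ']' matches '['; pop; stack = (empty)
pos 26: push '('; stack = (
pos 27: ')' matches '('; pop; stack = (empty)
pos 28: push '{'; stack = {
pos 29: '}' matches '{'; pop; stack = (empty)
pos 30: push '['; stack = [
pos 31: push '{'; stack = [{
pos 32: '}' matches '{'; pop; stack = [
pos 33: ']' matches '['; pop; stack = (empty)
end: stack empty → VALID
Verdict: properly nested → yes

Answer: yes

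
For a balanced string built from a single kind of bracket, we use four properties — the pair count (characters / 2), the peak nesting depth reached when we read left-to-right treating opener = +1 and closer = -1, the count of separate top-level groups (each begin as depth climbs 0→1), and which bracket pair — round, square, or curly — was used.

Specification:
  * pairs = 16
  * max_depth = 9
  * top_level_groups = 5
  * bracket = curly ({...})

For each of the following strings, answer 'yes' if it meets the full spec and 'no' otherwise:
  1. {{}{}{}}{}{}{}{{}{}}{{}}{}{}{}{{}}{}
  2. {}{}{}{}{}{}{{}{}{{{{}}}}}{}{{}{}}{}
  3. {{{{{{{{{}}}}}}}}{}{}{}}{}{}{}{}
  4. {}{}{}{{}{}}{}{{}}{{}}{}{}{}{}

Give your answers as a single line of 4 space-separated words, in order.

String 1 '{{}{}{}}{}{}{}{{}{}}{{}}{}{}{}{{}}{}': depth seq [1 2 1 2 1 2 1 0 1 0 1 0 1 0 1 2 1 2 1 0 1 2 1 0 1 0 1 0 1 0 1 2 1 0 1 0]
  -> pairs=18 depth=2 groups=11 -> no
String 2 '{}{}{}{}{}{}{{}{}{{{{}}}}}{}{{}{}}{}': depth seq [1 0 1 0 1 0 1 0 1 0 1 0 1 2 1 2 1 2 3 4 5 4 3 2 1 0 1 0 1 2 1 2 1 0 1 0]
  -> pairs=18 depth=5 groups=10 -> no
String 3 '{{{{{{{{{}}}}}}}}{}{}{}}{}{}{}{}': depth seq [1 2 3 4 5 6 7 8 9 8 7 6 5 4 3 2 1 2 1 2 1 2 1 0 1 0 1 0 1 0 1 0]
  -> pairs=16 depth=9 groups=5 -> yes
String 4 '{}{}{}{{}{}}{}{{}}{{}}{}{}{}{}': depth seq [1 0 1 0 1 0 1 2 1 2 1 0 1 0 1 2 1 0 1 2 1 0 1 0 1 0 1 0 1 0]
  -> pairs=15 depth=2 groups=11 -> no

Answer: no no yes no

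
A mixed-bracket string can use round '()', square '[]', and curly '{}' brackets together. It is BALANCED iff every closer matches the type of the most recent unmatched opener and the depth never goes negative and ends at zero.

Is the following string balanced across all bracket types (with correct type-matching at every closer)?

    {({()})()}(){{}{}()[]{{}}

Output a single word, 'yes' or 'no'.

Answer: no

Derivation:
pos 0: push '{'; stack = {
pos 1: push '('; stack = {(
pos 2: push '{'; stack = {({
pos 3: push '('; stack = {({(
pos 4: ')' matches '('; pop; stack = {({
pos 5: '}' matches '{'; pop; stack = {(
pos 6: ')' matches '('; pop; stack = {
pos 7: push '('; stack = {(
pos 8: ')' matches '('; pop; stack = {
pos 9: '}' matches '{'; pop; stack = (empty)
pos 10: push '('; stack = (
pos 11: ')' matches '('; pop; stack = (empty)
pos 12: push '{'; stack = {
pos 13: push '{'; stack = {{
pos 14: '}' matches '{'; pop; stack = {
pos 15: push '{'; stack = {{
pos 16: '}' matches '{'; pop; stack = {
pos 17: push '('; stack = {(
pos 18: ')' matches '('; pop; stack = {
pos 19: push '['; stack = {[
pos 20: ']' matches '['; pop; stack = {
pos 21: push '{'; stack = {{
pos 22: push '{'; stack = {{{
pos 23: '}' matches '{'; pop; stack = {{
pos 24: '}' matches '{'; pop; stack = {
end: stack still non-empty ({) → INVALID
Verdict: unclosed openers at end: { → no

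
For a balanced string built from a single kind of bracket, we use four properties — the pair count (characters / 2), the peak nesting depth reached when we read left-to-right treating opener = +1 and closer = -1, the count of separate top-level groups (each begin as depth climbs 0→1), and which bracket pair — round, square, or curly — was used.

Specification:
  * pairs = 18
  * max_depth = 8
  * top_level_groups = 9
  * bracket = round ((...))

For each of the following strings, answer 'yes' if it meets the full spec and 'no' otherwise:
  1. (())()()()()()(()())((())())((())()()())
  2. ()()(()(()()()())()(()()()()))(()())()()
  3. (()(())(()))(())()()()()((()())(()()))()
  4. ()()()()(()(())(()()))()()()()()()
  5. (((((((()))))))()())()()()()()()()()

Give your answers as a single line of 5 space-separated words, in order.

Answer: no no no no yes

Derivation:
String 1 '(())()()()()()(()())((())())((())()()())': depth seq [1 2 1 0 1 0 1 0 1 0 1 0 1 0 1 2 1 2 1 0 1 2 3 2 1 2 1 0 1 2 3 2 1 2 1 2 1 2 1 0]
  -> pairs=20 depth=3 groups=9 -> no
String 2 '()()(()(()()()())()(()()()()))(()())()()': depth seq [1 0 1 0 1 2 1 2 3 2 3 2 3 2 3 2 1 2 1 2 3 2 3 2 3 2 3 2 1 0 1 2 1 2 1 0 1 0 1 0]
  -> pairs=20 depth=3 groups=6 -> no
String 3 '(()(())(()))(())()()()()((()())(()()))()': depth seq [1 2 1 2 3 2 1 2 3 2 1 0 1 2 1 0 1 0 1 0 1 0 1 0 1 2 3 2 3 2 1 2 3 2 3 2 1 0 1 0]
  -> pairs=20 depth=3 groups=8 -> no
String 4 '()()()()(()(())(()()))()()()()()()': depth seq [1 0 1 0 1 0 1 0 1 2 1 2 3 2 1 2 3 2 3 2 1 0 1 0 1 0 1 0 1 0 1 0 1 0]
  -> pairs=17 depth=3 groups=11 -> no
String 5 '(((((((()))))))()())()()()()()()()()': depth seq [1 2 3 4 5 6 7 8 7 6 5 4 3 2 1 2 1 2 1 0 1 0 1 0 1 0 1 0 1 0 1 0 1 0 1 0]
  -> pairs=18 depth=8 groups=9 -> yes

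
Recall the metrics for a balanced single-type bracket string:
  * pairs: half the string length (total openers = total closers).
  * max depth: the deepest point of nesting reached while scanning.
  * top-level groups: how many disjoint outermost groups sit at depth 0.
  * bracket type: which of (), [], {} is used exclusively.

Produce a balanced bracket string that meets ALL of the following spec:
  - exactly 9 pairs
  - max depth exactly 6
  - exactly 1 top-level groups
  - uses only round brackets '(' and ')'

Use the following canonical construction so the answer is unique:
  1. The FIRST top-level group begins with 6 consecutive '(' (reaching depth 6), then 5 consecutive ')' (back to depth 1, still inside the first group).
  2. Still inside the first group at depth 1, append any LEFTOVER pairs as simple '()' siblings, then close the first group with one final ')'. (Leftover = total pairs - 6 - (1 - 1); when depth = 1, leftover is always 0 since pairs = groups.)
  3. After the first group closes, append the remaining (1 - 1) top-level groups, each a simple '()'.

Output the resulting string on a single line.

Spec: pairs=9 depth=6 groups=1
Leftover pairs = 9 - 6 - (1-1) = 3
First group: deep chain of depth 6 + 3 sibling pairs
Remaining 0 groups: simple '()' each

Answer: (((((()))))()()())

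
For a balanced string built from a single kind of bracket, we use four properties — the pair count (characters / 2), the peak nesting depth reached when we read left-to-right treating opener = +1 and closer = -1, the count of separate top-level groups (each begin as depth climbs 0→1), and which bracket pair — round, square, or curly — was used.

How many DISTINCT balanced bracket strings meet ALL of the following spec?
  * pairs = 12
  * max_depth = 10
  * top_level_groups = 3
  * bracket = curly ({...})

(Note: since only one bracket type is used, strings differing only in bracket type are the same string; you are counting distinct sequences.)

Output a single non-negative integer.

Spec: pairs=12 depth=10 groups=3
Count(depth <= 10) = 41990
Count(depth <= 9) = 41987
Count(depth == 10) = 41990 - 41987 = 3

Answer: 3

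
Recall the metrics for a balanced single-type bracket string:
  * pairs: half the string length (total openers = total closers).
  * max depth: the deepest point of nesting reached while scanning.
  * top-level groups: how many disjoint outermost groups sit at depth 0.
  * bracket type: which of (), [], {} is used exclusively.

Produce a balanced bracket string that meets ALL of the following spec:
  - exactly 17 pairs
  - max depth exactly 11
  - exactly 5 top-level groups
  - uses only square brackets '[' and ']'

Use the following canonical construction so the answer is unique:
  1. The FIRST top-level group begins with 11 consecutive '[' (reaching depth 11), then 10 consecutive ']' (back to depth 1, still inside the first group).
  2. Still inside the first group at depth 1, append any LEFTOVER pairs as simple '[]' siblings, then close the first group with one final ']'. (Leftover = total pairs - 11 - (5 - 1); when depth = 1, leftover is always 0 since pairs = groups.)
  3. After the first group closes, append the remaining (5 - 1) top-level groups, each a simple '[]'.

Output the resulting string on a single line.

Spec: pairs=17 depth=11 groups=5
Leftover pairs = 17 - 11 - (5-1) = 2
First group: deep chain of depth 11 + 2 sibling pairs
Remaining 4 groups: simple '[]' each

Answer: [[[[[[[[[[[]]]]]]]]]][][]][][][][]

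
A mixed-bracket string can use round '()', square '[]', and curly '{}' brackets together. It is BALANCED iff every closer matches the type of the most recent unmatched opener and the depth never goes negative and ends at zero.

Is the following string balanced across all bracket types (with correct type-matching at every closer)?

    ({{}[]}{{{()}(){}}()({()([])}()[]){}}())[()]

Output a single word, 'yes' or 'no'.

pos 0: push '('; stack = (
pos 1: push '{'; stack = ({
pos 2: push '{'; stack = ({{
pos 3: '}' matches '{'; pop; stack = ({
pos 4: push '['; stack = ({[
pos 5: ']' matches '['; pop; stack = ({
pos 6: '}' matches '{'; pop; stack = (
pos 7: push '{'; stack = ({
pos 8: push '{'; stack = ({{
pos 9: push '{'; stack = ({{{
pos 10: push '('; stack = ({{{(
pos 11: ')' matches '('; pop; stack = ({{{
pos 12: '}' matches '{'; pop; stack = ({{
pos 13: push '('; stack = ({{(
pos 14: ')' matches '('; pop; stack = ({{
pos 15: push '{'; stack = ({{{
pos 16: '}' matches '{'; pop; stack = ({{
pos 17: '}' matches '{'; pop; stack = ({
pos 18: push '('; stack = ({(
pos 19: ')' matches '('; pop; stack = ({
pos 20: push '('; stack = ({(
pos 21: push '{'; stack = ({({
pos 22: push '('; stack = ({({(
pos 23: ')' matches '('; pop; stack = ({({
pos 24: push '('; stack = ({({(
pos 25: push '['; stack = ({({([
pos 26: ']' matches '['; pop; stack = ({({(
pos 27: ')' matches '('; pop; stack = ({({
pos 28: '}' matches '{'; pop; stack = ({(
pos 29: push '('; stack = ({((
pos 30: ')' matches '('; pop; stack = ({(
pos 31: push '['; stack = ({([
pos 32: ']' matches '['; pop; stack = ({(
pos 33: ')' matches '('; pop; stack = ({
pos 34: push '{'; stack = ({{
pos 35: '}' matches '{'; pop; stack = ({
pos 36: '}' matches '{'; pop; stack = (
pos 37: push '('; stack = ((
pos 38: ')' matches '('; pop; stack = (
pos 39: ')' matches '('; pop; stack = (empty)
pos 40: push '['; stack = [
pos 41: push '('; stack = [(
pos 42: ')' matches '('; pop; stack = [
pos 43: ']' matches '['; pop; stack = (empty)
end: stack empty → VALID
Verdict: properly nested → yes

Answer: yes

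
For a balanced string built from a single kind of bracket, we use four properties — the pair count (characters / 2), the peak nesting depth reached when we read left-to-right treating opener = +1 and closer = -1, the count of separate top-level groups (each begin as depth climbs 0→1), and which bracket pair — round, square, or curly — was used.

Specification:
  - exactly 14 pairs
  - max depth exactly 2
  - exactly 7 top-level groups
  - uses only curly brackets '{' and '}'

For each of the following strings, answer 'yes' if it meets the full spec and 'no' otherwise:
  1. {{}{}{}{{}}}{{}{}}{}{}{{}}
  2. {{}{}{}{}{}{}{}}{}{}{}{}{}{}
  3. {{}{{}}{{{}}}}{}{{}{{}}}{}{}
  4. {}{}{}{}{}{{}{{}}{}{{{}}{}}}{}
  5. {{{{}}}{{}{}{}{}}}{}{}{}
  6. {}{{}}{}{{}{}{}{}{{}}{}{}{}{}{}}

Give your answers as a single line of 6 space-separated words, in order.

Answer: no yes no no no no

Derivation:
String 1 '{{}{}{}{{}}}{{}{}}{}{}{{}}': depth seq [1 2 1 2 1 2 1 2 3 2 1 0 1 2 1 2 1 0 1 0 1 0 1 2 1 0]
  -> pairs=13 depth=3 groups=5 -> no
String 2 '{{}{}{}{}{}{}{}}{}{}{}{}{}{}': depth seq [1 2 1 2 1 2 1 2 1 2 1 2 1 2 1 0 1 0 1 0 1 0 1 0 1 0 1 0]
  -> pairs=14 depth=2 groups=7 -> yes
String 3 '{{}{{}}{{{}}}}{}{{}{{}}}{}{}': depth seq [1 2 1 2 3 2 1 2 3 4 3 2 1 0 1 0 1 2 1 2 3 2 1 0 1 0 1 0]
  -> pairs=14 depth=4 groups=5 -> no
String 4 '{}{}{}{}{}{{}{{}}{}{{{}}{}}}{}': depth seq [1 0 1 0 1 0 1 0 1 0 1 2 1 2 3 2 1 2 1 2 3 4 3 2 3 2 1 0 1 0]
  -> pairs=15 depth=4 groups=7 -> no
String 5 '{{{{}}}{{}{}{}{}}}{}{}{}': depth seq [1 2 3 4 3 2 1 2 3 2 3 2 3 2 3 2 1 0 1 0 1 0 1 0]
  -> pairs=12 depth=4 groups=4 -> no
String 6 '{}{{}}{}{{}{}{}{}{{}}{}{}{}{}{}}': depth seq [1 0 1 2 1 0 1 0 1 2 1 2 1 2 1 2 1 2 3 2 1 2 1 2 1 2 1 2 1 2 1 0]
  -> pairs=16 depth=3 groups=4 -> no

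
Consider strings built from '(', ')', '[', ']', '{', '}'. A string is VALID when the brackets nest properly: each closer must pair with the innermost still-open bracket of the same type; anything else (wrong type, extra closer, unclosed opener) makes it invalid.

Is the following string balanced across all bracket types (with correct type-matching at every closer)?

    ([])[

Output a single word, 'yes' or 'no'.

pos 0: push '('; stack = (
pos 1: push '['; stack = ([
pos 2: ']' matches '['; pop; stack = (
pos 3: ')' matches '('; pop; stack = (empty)
pos 4: push '['; stack = [
end: stack still non-empty ([) → INVALID
Verdict: unclosed openers at end: [ → no

Answer: no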